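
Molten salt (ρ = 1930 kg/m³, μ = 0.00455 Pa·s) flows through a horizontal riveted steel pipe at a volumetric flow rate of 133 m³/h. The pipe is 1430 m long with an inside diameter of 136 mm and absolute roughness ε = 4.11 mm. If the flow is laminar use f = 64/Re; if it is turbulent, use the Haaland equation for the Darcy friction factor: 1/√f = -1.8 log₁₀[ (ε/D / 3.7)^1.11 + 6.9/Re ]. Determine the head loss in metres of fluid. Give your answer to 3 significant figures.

Q = 133 m³/h = 133/3600 = 0.03694 m³/s.
Cross-sectional area A = πD²/4 = π(0.136)²/4 = 0.01453 m²; mean velocity V = Q/A = 0.03694/0.01453 = 2.543 m/s.
Reynolds number Re = ρVD/μ = 1930 · 2.543 · 0.136 / 0.00455 = 1.467e+05.
Re > 4000 → turbulent. Relative roughness ε/D = 0.00411/0.136 = 0.0302. Haaland: 1/√f = -1.8 log₁₀[(0.0302/3.7)^1.11 + 6.9/1.467e+05] = -1.8 log₁₀[0.00481 + 4.7e-05] = 4.164, so f = 0.05767.
Darcy-Weisbach: ΔP = f(L/D)(ρV²/2) = 0.05767·(1430/0.136)·(1930·2.543²/2) = 0.05767·1.051e+04·6242 = 3.785e+06 Pa.
Head loss h_f = ΔP/(ρg) = 3.785e+06/(1930·9.81) = 200 m.

h_f ≈ 200 m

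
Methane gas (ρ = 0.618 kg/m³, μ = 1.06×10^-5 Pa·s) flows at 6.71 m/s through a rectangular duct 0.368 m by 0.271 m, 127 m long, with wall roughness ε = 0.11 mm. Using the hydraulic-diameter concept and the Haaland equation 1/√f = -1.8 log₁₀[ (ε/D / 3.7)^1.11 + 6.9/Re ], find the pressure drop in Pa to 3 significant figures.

ΔP ≈ 107 Pa

Hydraulic diameter D_h = 4A/P = 4·(0.368·0.271)/(2·(0.368+0.271)) = 0.3989/1.278 = 0.3121 m.
Re = ρVD_h/μ = 0.618·6.71·0.3121/1.06e-05 = 1.221e+05.
ε/D_h = 0.00011/0.3121 = 0.000352; Haaland gives 1/√f = -1.8 log₁₀[3.44e-05+5.65e-05] = 7.275, so f = 0.0189.
ΔP = f(L/D_h)(ρV²/2) = 0.0189·127/0.3121·13.91 = 107 Pa.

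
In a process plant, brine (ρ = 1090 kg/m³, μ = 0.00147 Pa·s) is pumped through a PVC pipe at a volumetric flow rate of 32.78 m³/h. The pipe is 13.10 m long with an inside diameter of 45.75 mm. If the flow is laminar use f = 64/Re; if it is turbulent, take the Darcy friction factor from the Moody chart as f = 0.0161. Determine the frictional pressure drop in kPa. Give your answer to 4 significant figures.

ΔP ≈ 77.09 kPa

Q = 32.78 m³/h = 32.78/3600 = 0.009106 m³/s.
Cross-sectional area A = πD²/4 = π(0.04575)²/4 = 0.001644 m²; mean velocity V = Q/A = 0.009106/0.001644 = 5.539 m/s.
Reynolds number Re = ρVD/μ = 1090 · 5.539 · 0.04575 / 0.00147 = 1.879e+05.
Re > 4000 → turbulent; use the Moody-chart value f = 0.0161.
Darcy-Weisbach: ΔP = f(L/D)(ρV²/2) = 0.0161·(13.1/0.04575)·(1090·5.539²/2) = 0.0161·286.3·1.672e+04 = 7.709e+04 Pa.
ΔP = 7.709e+04 Pa = 77.09 kPa.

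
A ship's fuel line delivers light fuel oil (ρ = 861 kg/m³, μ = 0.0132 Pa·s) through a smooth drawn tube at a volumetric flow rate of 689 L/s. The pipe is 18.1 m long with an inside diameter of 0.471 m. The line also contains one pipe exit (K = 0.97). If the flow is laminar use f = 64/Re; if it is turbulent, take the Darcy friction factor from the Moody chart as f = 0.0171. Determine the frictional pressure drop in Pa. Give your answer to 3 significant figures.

Q = 689 L/s = 689/1000 = 0.689 m³/s.
Cross-sectional area A = πD²/4 = π(0.471)²/4 = 0.1742 m²; mean velocity V = Q/A = 0.689/0.1742 = 3.954 m/s.
Reynolds number Re = ρVD/μ = 861 · 3.954 · 0.471 / 0.0132 = 1.215e+05.
Re > 4000 → turbulent; use the Moody-chart value f = 0.0171.
Total minor-loss coefficient ΣK = 1·0.97 = 0.97.
ΔP = [f·L/D + ΣK]·(ρV²/2) = [0.0171·18.1/0.471 + 0.97]·(861·3.954²/2) = [0.6571 + 0.97]·6732 = 1.095e+04 Pa.

ΔP ≈ 11000 Pa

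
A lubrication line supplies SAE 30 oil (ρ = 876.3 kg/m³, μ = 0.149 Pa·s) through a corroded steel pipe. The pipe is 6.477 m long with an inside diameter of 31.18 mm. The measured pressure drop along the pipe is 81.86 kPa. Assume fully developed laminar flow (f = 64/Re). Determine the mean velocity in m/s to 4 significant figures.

V ≈ 2.577 m/s

For laminar flow, f = 64/Re with Re = ρVD/μ, so Darcy-Weisbach reduces to ΔP = 32μLV/D². Solving for V: V = ΔP·D²/(32μL) = 8.186e+04·(0.03118)²/(32·0.149·6.477) = 2.577 m/s.
Check: Re = ρVD/μ = 876.3·2.577·0.03118/0.149 = 472.6 < 2300, so the laminar assumption holds.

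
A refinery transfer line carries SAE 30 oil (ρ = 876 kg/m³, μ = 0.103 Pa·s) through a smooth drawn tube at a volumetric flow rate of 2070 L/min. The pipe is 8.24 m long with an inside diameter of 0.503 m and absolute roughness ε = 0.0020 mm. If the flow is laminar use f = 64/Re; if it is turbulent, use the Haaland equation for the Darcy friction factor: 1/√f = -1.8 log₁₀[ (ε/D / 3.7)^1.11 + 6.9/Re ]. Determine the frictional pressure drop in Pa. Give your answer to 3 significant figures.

ΔP ≈ 18.6 Pa

Q = 2070 L/min = 2070/60000 = 0.0345 m³/s.
Cross-sectional area A = πD²/4 = π(0.503)²/4 = 0.1987 m²; mean velocity V = Q/A = 0.0345/0.1987 = 0.1736 m/s.
Reynolds number Re = ρVD/μ = 876 · 0.1736 · 0.503 / 0.103 = 742.7.
Re < 2300 → laminar flow, so f = 64/Re = 64/742.7 = 0.08617 (the turbulent correlation is not needed).
Darcy-Weisbach: ΔP = f(L/D)(ρV²/2) = 0.08617·(8.24/0.503)·(876·0.1736²/2) = 0.08617·16.38·13.2 = 18.64 Pa.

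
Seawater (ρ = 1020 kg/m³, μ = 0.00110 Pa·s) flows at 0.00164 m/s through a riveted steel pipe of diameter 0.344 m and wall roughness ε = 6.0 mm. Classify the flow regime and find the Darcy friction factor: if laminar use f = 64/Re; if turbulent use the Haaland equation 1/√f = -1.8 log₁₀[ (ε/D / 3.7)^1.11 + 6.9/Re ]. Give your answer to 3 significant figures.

f ≈ 0.122

Re = ρVD/μ = 1020·0.00164·0.344/0.0011 = 523.1.
Re < 2300 → laminar, so f = 64/Re = 0.1223 (roughness is irrelevant in laminar flow).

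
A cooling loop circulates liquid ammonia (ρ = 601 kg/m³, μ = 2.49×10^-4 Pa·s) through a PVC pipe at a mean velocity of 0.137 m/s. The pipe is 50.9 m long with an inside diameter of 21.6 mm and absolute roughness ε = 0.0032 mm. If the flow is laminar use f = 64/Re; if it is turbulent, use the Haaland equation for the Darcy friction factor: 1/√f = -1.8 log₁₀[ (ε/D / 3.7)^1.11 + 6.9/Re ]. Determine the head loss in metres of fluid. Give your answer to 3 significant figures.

Reynolds number Re = ρVD/μ = 601 · 0.137 · 0.0216 / 0.000249 = 7142.
Re > 4000 → turbulent. Relative roughness ε/D = 3.2e-06/0.0216 = 0.000148. Haaland: 1/√f = -1.8 log₁₀[(0.000148/3.7)^1.11 + 6.9/7142] = -1.8 log₁₀[1.31e-05 + 0.000966] = 5.416, so f = 0.03409.
Darcy-Weisbach: ΔP = f(L/D)(ρV²/2) = 0.03409·(50.9/0.0216)·(601·0.137²/2) = 0.03409·2356·5.64 = 453 Pa.
Head loss h_f = ΔP/(ρg) = 453/(601·9.81) = 0.0768 m.

h_f ≈ 0.0768 m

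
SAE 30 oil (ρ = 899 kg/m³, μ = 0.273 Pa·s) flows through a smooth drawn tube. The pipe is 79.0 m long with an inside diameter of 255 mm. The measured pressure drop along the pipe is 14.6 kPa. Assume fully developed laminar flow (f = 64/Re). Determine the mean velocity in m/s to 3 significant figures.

For laminar flow, f = 64/Re with Re = ρVD/μ, so Darcy-Weisbach reduces to ΔP = 32μLV/D². Solving for V: V = ΔP·D²/(32μL) = 1.46e+04·(0.255)²/(32·0.273·79) = 1.376 m/s.
Check: Re = ρVD/μ = 899·1.376·0.255/0.273 = 1155 < 2300, so the laminar assumption holds.

V ≈ 1.38 m/s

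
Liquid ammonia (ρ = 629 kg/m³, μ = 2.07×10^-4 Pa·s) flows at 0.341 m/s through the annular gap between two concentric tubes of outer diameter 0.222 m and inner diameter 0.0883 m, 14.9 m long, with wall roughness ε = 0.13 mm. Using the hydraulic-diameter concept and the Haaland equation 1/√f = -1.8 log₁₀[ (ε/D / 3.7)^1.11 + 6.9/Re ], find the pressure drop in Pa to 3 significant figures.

ΔP ≈ 86.8 Pa

Hydraulic diameter D_h = 4A/P = D_o - D_i = 0.222 - 0.0883 = 0.1337 m.
Re = ρVD_h/μ = 629·0.341·0.1337/0.000207 = 1.385e+05.
ε/D_h = 0.00013/0.1337 = 0.000972; Haaland gives 1/√f = -1.8 log₁₀[0.000106+4.98e-05] = 6.853, so f = 0.02129.
ΔP = f(L/D_h)(ρV²/2) = 0.02129·14.9/0.1337·36.57 = 86.79 Pa.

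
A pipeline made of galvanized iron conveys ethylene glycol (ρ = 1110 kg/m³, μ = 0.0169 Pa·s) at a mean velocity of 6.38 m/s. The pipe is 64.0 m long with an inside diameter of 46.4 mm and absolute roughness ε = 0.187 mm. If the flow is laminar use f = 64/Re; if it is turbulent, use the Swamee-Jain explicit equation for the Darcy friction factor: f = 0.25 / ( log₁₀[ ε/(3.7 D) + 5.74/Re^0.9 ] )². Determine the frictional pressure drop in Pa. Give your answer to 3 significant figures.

ΔP ≈ 1.05×10^6 Pa

Reynolds number Re = ρVD/μ = 1110 · 6.38 · 0.0464 / 0.0169 = 1.944e+04.
Re > 4000 → turbulent. Relative roughness ε/D = 0.000187/0.0464 = 0.00403. Swamee-Jain: f = 0.25/(log₁₀[0.00403/3.7 + 5.74/1.944e+04^0.9])² = 0.25/(log₁₀[0.00109 + 0.000793])² = 0.25/(-2.725)² = 0.03366.
Darcy-Weisbach: ΔP = f(L/D)(ρV²/2) = 0.03366·(64/0.0464)·(1110·6.38²/2) = 0.03366·1379·2.259e+04 = 1.049e+06 Pa.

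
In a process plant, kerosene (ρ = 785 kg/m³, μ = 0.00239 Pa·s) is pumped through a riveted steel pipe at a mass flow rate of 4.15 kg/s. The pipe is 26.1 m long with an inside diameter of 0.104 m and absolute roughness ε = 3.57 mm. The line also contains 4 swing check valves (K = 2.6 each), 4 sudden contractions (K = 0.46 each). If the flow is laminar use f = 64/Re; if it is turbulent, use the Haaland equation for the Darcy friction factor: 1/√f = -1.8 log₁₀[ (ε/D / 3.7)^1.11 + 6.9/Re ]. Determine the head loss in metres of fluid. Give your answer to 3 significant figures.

A = πD²/4 = π(0.104)²/4 = 0.008495 m²; mean velocity V = ṁ/(ρA) = 4.15/(785 · 0.008495) = 0.6223 m/s.
Reynolds number Re = ρVD/μ = 785 · 0.6223 · 0.104 / 0.00239 = 2.126e+04.
Re > 4000 → turbulent. Relative roughness ε/D = 0.00357/0.104 = 0.0343. Haaland: 1/√f = -1.8 log₁₀[(0.0343/3.7)^1.11 + 6.9/2.126e+04] = -1.8 log₁₀[0.00554 + 0.000325] = 4.017, so f = 0.06198.
Total minor-loss coefficient ΣK = 4·2.6 + 4·0.46 = 12.2.
ΔP = [f·L/D + ΣK]·(ρV²/2) = [0.06198·26.1/0.104 + 12.2]·(785·0.6223²/2) = [15.56 + 12.2]·152 = 4225 Pa.
Head loss h_f = ΔP/(ρg) = 4225/(785·9.81) = 0.549 m.

h_f ≈ 0.549 m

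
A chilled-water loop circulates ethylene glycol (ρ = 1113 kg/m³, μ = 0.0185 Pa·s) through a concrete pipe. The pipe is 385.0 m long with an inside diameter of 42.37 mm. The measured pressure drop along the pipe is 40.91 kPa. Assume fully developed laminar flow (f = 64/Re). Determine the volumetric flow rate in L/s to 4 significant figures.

For laminar flow, f = 64/Re with Re = ρVD/μ, so Darcy-Weisbach reduces to ΔP = 32μLV/D². Solving for V: V = ΔP·D²/(32μL) = 4.091e+04·(0.04237)²/(32·0.0185·385) = 0.3222 m/s.
Check: Re = ρVD/μ = 1113·0.3222·0.04237/0.0185 = 821.4 < 2300, so the laminar assumption holds.
Q = V·A = 0.3222·(π/4·0.04237²) = 0.0004543 m³/s = 0.4543 L/s.

Q ≈ 0.4543 L/s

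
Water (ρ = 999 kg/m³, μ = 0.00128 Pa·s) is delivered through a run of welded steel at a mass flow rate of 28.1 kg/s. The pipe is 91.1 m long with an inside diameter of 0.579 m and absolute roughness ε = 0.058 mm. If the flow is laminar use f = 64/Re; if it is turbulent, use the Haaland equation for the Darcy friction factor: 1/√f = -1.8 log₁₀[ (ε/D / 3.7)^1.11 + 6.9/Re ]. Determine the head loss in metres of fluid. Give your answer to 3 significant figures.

A = πD²/4 = π(0.579)²/4 = 0.2633 m²; mean velocity V = ṁ/(ρA) = 28.1/(999 · 0.2633) = 0.1068 m/s.
Reynolds number Re = ρVD/μ = 999 · 0.1068 · 0.579 / 0.00128 = 4.828e+04.
Re > 4000 → turbulent. Relative roughness ε/D = 5.8e-05/0.579 = 0.0001. Haaland: 1/√f = -1.8 log₁₀[(0.0001/3.7)^1.11 + 6.9/4.828e+04] = -1.8 log₁₀[8.51e-06 + 0.000143] = 6.876, so f = 0.02115.
Darcy-Weisbach: ΔP = f(L/D)(ρV²/2) = 0.02115·(91.1/0.579)·(999·0.1068²/2) = 0.02115·157.3·5.701 = 18.97 Pa.
Head loss h_f = ΔP/(ρg) = 18.97/(999·9.81) = 0.00194 m.

h_f ≈ 0.00194 m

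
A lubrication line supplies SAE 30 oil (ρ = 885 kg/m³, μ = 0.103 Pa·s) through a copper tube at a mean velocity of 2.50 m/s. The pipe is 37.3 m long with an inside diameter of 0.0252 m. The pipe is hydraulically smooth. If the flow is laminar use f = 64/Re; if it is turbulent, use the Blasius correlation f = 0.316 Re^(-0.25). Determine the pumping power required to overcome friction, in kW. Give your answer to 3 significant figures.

P ≈ 0.603 kW

Reynolds number Re = ρVD/μ = 885 · 2.5 · 0.0252 / 0.103 = 541.3.
Re < 2300 → laminar flow, so f = 64/Re = 64/541.3 = 0.1182 (the turbulent correlation is not needed).
Darcy-Weisbach: ΔP = f(L/D)(ρV²/2) = 0.1182·(37.3/0.0252)·(885·2.5²/2) = 0.1182·1480·2766 = 4.84e+05 Pa.
Q = V·A = 2.5·0.0004988 = 0.001247 m³/s.
Pumping power P = QΔP = 0.001247·4.84e+05 = 603.5 W = 0.603 kW.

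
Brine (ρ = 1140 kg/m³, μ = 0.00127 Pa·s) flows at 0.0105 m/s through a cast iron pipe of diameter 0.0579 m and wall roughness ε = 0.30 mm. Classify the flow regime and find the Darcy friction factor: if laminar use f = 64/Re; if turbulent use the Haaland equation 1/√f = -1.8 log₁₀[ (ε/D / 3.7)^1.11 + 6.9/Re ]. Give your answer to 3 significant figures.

Re = ρVD/μ = 1140·0.0105·0.0579/0.00127 = 545.7.
Re < 2300 → laminar, so f = 64/Re = 0.1173 (roughness is irrelevant in laminar flow).

f ≈ 0.117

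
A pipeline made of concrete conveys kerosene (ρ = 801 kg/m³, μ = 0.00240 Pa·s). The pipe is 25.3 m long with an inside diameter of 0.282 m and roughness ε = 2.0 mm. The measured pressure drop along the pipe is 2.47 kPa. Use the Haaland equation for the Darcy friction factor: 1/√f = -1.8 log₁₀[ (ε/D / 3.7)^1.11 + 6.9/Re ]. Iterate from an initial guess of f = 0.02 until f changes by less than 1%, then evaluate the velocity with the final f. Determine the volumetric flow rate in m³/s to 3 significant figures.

Q ≈ 0.0882 m³/s

Rearranging Darcy-Weisbach: V = √(2·ΔP·D/(f·L·ρ)). With ε/D = 0.002/0.282 = 0.00709, iterate starting from f = 0.02:
  f = 0.02 → V = √(2·2470·0.282/(0.02·25.3·801)) = 1.854 m/s; Re = ρVD/μ = 1.745e+05; f → 0.03432
  f = 0.03432 → V = 1.415 m/s; Re = 1.332e+05; f → 0.03444
Converged (Δf/f < 1%). With the final f = 0.03444: V = √(2·2470·0.282/(0.03444·25.3·801)) = 1.413 m/s.
Q = V·A = 1.413·(π/4·0.282²) = 0.08824 m³/s = 0.0882 m³/s.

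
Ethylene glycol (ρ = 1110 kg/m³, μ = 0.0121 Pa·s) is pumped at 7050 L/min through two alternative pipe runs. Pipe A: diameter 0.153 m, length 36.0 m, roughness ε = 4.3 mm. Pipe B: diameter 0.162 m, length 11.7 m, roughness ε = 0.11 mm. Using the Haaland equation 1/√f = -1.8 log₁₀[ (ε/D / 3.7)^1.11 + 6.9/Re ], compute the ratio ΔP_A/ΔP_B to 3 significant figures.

Pipe A: V = Q/A = 0.1175/0.01839 = 6.391 m/s; Re = 8.97e+04; ε/D = 0.0281; Haaland → f = 0.05612; ΔP_A = f(L/D)(ρV²/2) = 2.993e+05 Pa.
Pipe B: V = Q/A = 0.1175/0.02061 = 5.701 m/s; Re = 8.472e+04; ε/D = 0.000679; Haaland → f = 0.02119; ΔP_B = f(L/D)(ρV²/2) = 2.761e+04 Pa.
ΔP_A/ΔP_B = 2.993e+05/2.761e+04 = 10.8.

ΔP_A/ΔP_B ≈ 10.8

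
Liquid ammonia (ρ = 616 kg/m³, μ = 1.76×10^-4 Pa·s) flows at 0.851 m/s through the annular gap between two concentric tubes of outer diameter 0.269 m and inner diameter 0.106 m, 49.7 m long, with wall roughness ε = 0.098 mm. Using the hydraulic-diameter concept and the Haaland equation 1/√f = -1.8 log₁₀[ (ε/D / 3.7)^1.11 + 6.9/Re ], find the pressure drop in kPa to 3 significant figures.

ΔP ≈ 1.24 kPa

Hydraulic diameter D_h = 4A/P = D_o - D_i = 0.269 - 0.106 = 0.163 m.
Re = ρVD_h/μ = 616·0.851·0.163/0.000176 = 4.855e+05.
ε/D_h = 9.8e-05/0.163 = 0.000601; Haaland gives 1/√f = -1.8 log₁₀[6.22e-05+1.42e-05] = 7.41, so f = 0.01821.
ΔP = f(L/D_h)(ρV²/2) = 0.01821·49.7/0.163·223.1 = 1239 Pa.
ΔP = 1.24 kPa.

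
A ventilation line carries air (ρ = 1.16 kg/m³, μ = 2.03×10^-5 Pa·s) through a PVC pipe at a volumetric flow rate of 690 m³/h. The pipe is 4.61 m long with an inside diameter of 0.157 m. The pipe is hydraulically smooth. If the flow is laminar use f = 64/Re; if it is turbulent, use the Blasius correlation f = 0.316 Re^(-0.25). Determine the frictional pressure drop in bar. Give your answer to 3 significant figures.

Q = 690 m³/h = 690/3600 = 0.1917 m³/s.
Cross-sectional area A = πD²/4 = π(0.157)²/4 = 0.01936 m²; mean velocity V = Q/A = 0.1917/0.01936 = 9.901 m/s.
Reynolds number Re = ρVD/μ = 1.16 · 9.901 · 0.157 / 2.03e-05 = 8.882e+04.
Re > 4000 → turbulent. Smooth-pipe (Blasius): f = 0.316 Re^(-0.25) = 0.316/(8.882e+04)^0.25 = 0.0183.
Darcy-Weisbach: ΔP = f(L/D)(ρV²/2) = 0.0183·(4.61/0.157)·(1.16·9.901²/2) = 0.0183·29.36·56.85 = 30.56 Pa.
ΔP = 30.56 Pa = 3.06×10^-4 bar.

ΔP ≈ 3.06×10^-4 bar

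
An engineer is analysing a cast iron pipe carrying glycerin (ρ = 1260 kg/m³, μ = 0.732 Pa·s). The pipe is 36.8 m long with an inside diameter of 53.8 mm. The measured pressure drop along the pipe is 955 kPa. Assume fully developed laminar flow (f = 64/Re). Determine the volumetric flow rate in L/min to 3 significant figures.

For laminar flow, f = 64/Re with Re = ρVD/μ, so Darcy-Weisbach reduces to ΔP = 32μLV/D². Solving for V: V = ΔP·D²/(32μL) = 9.55e+05·(0.0538)²/(32·0.732·36.8) = 3.207 m/s.
Check: Re = ρVD/μ = 1260·3.207·0.0538/0.732 = 297 < 2300, so the laminar assumption holds.
Q = V·A = 3.207·(π/4·0.0538²) = 0.00729 m³/s = 437 L/min.

Q ≈ 437 L/min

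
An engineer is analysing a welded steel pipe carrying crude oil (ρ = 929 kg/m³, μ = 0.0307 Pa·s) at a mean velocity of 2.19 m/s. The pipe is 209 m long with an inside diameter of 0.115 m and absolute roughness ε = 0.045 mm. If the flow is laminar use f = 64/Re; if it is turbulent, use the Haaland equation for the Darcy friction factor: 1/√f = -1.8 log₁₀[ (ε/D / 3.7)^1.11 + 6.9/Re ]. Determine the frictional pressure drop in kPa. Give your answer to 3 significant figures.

Reynolds number Re = ρVD/μ = 929 · 2.19 · 0.115 / 0.0307 = 7621.
Re > 4000 → turbulent. Relative roughness ε/D = 4.5e-05/0.115 = 0.000391. Haaland: 1/√f = -1.8 log₁₀[(0.000391/3.7)^1.11 + 6.9/7621] = -1.8 log₁₀[3.86e-05 + 0.000905] = 5.445, so f = 0.03373.
Darcy-Weisbach: ΔP = f(L/D)(ρV²/2) = 0.03373·(209/0.115)·(929·2.19²/2) = 0.03373·1817·2228 = 1.366e+05 Pa.
ΔP = 1.366e+05 Pa = 137 kPa.

ΔP ≈ 137 kPa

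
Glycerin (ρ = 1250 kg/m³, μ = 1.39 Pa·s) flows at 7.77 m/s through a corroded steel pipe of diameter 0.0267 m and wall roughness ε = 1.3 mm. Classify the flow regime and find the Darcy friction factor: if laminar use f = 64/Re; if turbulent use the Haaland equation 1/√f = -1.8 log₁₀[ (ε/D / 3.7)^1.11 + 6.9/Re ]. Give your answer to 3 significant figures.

f ≈ 0.343

Re = ρVD/μ = 1250·7.77·0.0267/1.39 = 186.6.
Re < 2300 → laminar, so f = 64/Re = 0.343 (roughness is irrelevant in laminar flow).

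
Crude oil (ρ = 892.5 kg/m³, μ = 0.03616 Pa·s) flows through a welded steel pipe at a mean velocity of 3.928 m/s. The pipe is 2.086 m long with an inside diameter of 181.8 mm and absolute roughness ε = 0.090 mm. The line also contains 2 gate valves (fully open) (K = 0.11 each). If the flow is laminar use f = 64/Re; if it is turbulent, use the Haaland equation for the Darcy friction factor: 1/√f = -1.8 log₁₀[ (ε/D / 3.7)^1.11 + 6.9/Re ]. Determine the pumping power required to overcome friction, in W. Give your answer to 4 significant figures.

Reynolds number Re = ρVD/μ = 892.5 · 3.928 · 0.1818 / 0.0362 = 1.763e+04.
Re > 4000 → turbulent. Relative roughness ε/D = 9e-05/0.1818 = 0.000495. Haaland: 1/√f = -1.8 log₁₀[(0.000495/3.7)^1.11 + 6.9/1.763e+04] = -1.8 log₁₀[5.02e-05 + 0.000391] = 6.039, so f = 0.02742.
Total minor-loss coefficient ΣK = 2·0.11 = 0.22.
ΔP = [f·L/D + ΣK]·(ρV²/2) = [0.02742·2.086/0.1818 + 0.22]·(892.5·3.928²/2) = [0.3146 + 0.22]·6885 = 3681 Pa.
Q = V·A = 3.928·0.02596 = 0.102 m³/s.
Pumping power P = QΔP = 0.102·3681 = 375.34 W = 375.3 W.

P ≈ 375.3 W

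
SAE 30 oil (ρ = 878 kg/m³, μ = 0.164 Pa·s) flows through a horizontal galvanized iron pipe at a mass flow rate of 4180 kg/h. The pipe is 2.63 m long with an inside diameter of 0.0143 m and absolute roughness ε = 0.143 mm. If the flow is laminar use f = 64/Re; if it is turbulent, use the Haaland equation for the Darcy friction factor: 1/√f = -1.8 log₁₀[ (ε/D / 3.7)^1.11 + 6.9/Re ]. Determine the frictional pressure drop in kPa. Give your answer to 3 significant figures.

ṁ = 4180 kg/h = 4180/3600 = 1.161 kg/s.
A = πD²/4 = π(0.0143)²/4 = 0.0001606 m²; mean velocity V = ṁ/(ρA) = 1.161/(878 · 0.0001606) = 8.234 m/s.
Reynolds number Re = ρVD/μ = 878 · 8.234 · 0.0143 / 0.164 = 630.4.
Re < 2300 → laminar flow, so f = 64/Re = 64/630.4 = 0.1015 (the turbulent correlation is not needed).
Darcy-Weisbach: ΔP = f(L/D)(ρV²/2) = 0.1015·(2.63/0.0143)·(878·8.234²/2) = 0.1015·183.9·2.976e+04 = 5.558e+05 Pa.
ΔP = 5.558e+05 Pa = 556 kPa.

ΔP ≈ 556 kPa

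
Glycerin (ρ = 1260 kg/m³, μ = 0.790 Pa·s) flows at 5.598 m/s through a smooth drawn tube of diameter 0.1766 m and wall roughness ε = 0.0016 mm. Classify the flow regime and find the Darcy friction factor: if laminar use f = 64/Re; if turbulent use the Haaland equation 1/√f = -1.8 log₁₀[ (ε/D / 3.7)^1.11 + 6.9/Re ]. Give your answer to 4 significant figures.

Re = ρVD/μ = 1260·5.598·0.1766/0.79 = 1577.
Re < 2300 → laminar, so f = 64/Re = 0.04059 (roughness is irrelevant in laminar flow).

f ≈ 0.04059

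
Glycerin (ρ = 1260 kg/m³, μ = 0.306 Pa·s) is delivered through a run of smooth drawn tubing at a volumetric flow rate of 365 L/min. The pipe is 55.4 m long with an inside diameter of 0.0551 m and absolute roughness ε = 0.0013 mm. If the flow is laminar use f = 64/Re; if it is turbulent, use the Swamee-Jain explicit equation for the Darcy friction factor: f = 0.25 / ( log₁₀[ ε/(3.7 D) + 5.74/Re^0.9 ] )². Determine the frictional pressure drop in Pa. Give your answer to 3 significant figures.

Q = 365 L/min = 365/60000 = 0.006083 m³/s.
Cross-sectional area A = πD²/4 = π(0.0551)²/4 = 0.002384 m²; mean velocity V = Q/A = 0.006083/0.002384 = 2.551 m/s.
Reynolds number Re = ρVD/μ = 1260 · 2.551 · 0.0551 / 0.306 = 578.8.
Re < 2300 → laminar flow, so f = 64/Re = 64/578.8 = 0.1106 (the turbulent correlation is not needed).
Darcy-Weisbach: ΔP = f(L/D)(ρV²/2) = 0.1106·(55.4/0.0551)·(1260·2.551²/2) = 0.1106·1005·4101 = 4.559e+05 Pa.

ΔP ≈ 456000 Pa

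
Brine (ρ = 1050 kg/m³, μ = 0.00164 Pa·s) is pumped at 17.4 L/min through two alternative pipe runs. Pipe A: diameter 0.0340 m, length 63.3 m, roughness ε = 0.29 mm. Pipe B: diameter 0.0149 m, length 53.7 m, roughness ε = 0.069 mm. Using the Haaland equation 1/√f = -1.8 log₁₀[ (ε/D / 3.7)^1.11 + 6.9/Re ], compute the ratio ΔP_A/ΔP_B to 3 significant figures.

Pipe A: V = Q/A = 0.00029/0.0009079 = 0.3194 m/s; Re = 6953; ε/D = 0.00853; Haaland → f = 0.04353; ΔP_A = f(L/D)(ρV²/2) = 4341 Pa.
Pipe B: V = Q/A = 0.00029/0.0001744 = 1.663 m/s; Re = 1.587e+04; ε/D = 0.00463; Haaland → f = 0.03464; ΔP_B = f(L/D)(ρV²/2) = 1.813e+05 Pa.
ΔP_A/ΔP_B = 4341/1.813e+05 = 0.0239.

ΔP_A/ΔP_B ≈ 0.0239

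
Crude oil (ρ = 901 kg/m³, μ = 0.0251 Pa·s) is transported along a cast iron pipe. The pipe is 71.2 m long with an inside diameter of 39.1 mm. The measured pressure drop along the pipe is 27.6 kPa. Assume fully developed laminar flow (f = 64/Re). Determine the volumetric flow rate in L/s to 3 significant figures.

Q ≈ 0.886 L/s

For laminar flow, f = 64/Re with Re = ρVD/μ, so Darcy-Weisbach reduces to ΔP = 32μLV/D². Solving for V: V = ΔP·D²/(32μL) = 2.76e+04·(0.0391)²/(32·0.0251·71.2) = 0.7378 m/s.
Check: Re = ρVD/μ = 901·0.7378·0.0391/0.0251 = 1036 < 2300, so the laminar assumption holds.
Q = V·A = 0.7378·(π/4·0.0391²) = 0.0008859 m³/s = 0.886 L/s.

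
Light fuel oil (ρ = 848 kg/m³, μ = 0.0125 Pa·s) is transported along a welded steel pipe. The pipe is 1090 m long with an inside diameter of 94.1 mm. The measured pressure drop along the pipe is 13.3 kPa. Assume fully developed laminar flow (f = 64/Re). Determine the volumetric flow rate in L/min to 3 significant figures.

Q ≈ 113 L/min

For laminar flow, f = 64/Re with Re = ρVD/μ, so Darcy-Weisbach reduces to ΔP = 32μLV/D². Solving for V: V = ΔP·D²/(32μL) = 1.33e+04·(0.0941)²/(32·0.0125·1090) = 0.2701 m/s.
Check: Re = ρVD/μ = 848·0.2701·0.0941/0.0125 = 1724 < 2300, so the laminar assumption holds.
Q = V·A = 0.2701·(π/4·0.0941²) = 0.001879 m³/s = 113 L/min.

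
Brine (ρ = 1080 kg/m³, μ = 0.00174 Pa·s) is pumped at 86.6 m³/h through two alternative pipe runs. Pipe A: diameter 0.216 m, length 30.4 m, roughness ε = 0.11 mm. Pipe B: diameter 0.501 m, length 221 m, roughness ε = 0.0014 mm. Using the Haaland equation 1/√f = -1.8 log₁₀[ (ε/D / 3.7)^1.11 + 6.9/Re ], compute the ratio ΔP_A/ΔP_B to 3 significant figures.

Pipe A: V = Q/A = 0.02406/0.03664 = 0.6565 m/s; Re = 8.801e+04; ε/D = 0.000509; Haaland → f = 0.02044; ΔP_A = f(L/D)(ρV²/2) = 669.6 Pa.
Pipe B: V = Q/A = 0.02406/0.1971 = 0.122 m/s; Re = 3.795e+04; ε/D = 2.79e-06; Haaland → f = 0.02207; ΔP_B = f(L/D)(ρV²/2) = 78.27 Pa.
ΔP_A/ΔP_B = 669.6/78.27 = 8.56.

ΔP_A/ΔP_B ≈ 8.56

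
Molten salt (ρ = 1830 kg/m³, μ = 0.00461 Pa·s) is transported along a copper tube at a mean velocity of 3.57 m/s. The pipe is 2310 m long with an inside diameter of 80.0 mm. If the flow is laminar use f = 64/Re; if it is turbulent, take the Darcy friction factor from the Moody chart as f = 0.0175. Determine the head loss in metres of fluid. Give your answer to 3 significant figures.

h_f ≈ 328 m

Reynolds number Re = ρVD/μ = 1830 · 3.57 · 0.08 / 0.00461 = 1.134e+05.
Re > 4000 → turbulent; use the Moody-chart value f = 0.0175.
Darcy-Weisbach: ΔP = f(L/D)(ρV²/2) = 0.0175·(2310/0.08)·(1830·3.57²/2) = 0.0175·2.888e+04·1.166e+04 = 5.893e+06 Pa.
Head loss h_f = ΔP/(ρg) = 5.893e+06/(1830·9.81) = 328 m.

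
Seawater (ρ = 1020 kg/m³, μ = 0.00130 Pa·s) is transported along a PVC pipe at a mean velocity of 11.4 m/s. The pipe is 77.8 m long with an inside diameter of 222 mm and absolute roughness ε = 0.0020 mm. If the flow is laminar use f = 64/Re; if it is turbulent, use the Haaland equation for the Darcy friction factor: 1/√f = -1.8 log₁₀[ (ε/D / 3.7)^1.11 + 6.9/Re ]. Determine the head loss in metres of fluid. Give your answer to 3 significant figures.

Reynolds number Re = ρVD/μ = 1020 · 11.4 · 0.222 / 0.0013 = 1.986e+06.
Re > 4000 → turbulent. Relative roughness ε/D = 2e-06/0.222 = 9.01e-06. Haaland: 1/√f = -1.8 log₁₀[(9.01e-06/3.7)^1.11 + 6.9/1.986e+06] = -1.8 log₁₀[5.87e-07 + 3.47e-06] = 9.704, so f = 0.01062.
Darcy-Weisbach: ΔP = f(L/D)(ρV²/2) = 0.01062·(77.8/0.222)·(1020·11.4²/2) = 0.01062·350.5·6.628e+04 = 2.467e+05 Pa.
Head loss h_f = ΔP/(ρg) = 2.467e+05/(1020·9.81) = 24.7 m.

h_f ≈ 24.7 m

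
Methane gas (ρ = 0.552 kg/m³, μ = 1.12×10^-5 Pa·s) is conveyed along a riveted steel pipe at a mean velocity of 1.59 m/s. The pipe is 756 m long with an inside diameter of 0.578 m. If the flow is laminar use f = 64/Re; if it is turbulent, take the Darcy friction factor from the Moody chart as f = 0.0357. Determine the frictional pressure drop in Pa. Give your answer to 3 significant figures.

Reynolds number Re = ρVD/μ = 0.552 · 1.59 · 0.578 / 1.12e-05 = 4.529e+04.
Re > 4000 → turbulent; use the Moody-chart value f = 0.0357.
Darcy-Weisbach: ΔP = f(L/D)(ρV²/2) = 0.0357·(756/0.578)·(0.552·1.59²/2) = 0.0357·1308·0.6978 = 32.58 Pa.

ΔP ≈ 32.6 Pa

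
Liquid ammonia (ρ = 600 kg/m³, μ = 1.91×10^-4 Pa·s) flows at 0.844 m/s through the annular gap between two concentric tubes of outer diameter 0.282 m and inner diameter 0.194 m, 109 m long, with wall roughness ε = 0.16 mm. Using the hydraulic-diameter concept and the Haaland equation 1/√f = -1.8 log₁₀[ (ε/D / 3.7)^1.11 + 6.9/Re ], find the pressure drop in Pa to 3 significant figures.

Hydraulic diameter D_h = 4A/P = D_o - D_i = 0.282 - 0.194 = 0.088 m.
Re = ρVD_h/μ = 600·0.844·0.088/0.000191 = 2.333e+05.
ε/D_h = 0.00016/0.088 = 0.00182; Haaland gives 1/√f = -1.8 log₁₀[0.000213+2.96e-05] = 6.509, so f = 0.02361.
ΔP = f(L/D_h)(ρV²/2) = 0.02361·109/0.088·213.7 = 6248 Pa.

ΔP ≈ 6250 Pa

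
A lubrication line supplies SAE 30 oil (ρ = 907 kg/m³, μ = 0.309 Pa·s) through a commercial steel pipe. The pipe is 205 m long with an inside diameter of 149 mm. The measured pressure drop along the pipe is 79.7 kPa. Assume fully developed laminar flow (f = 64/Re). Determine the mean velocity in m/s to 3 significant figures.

V ≈ 0.873 m/s

For laminar flow, f = 64/Re with Re = ρVD/μ, so Darcy-Weisbach reduces to ΔP = 32μLV/D². Solving for V: V = ΔP·D²/(32μL) = 7.97e+04·(0.149)²/(32·0.309·205) = 0.8729 m/s.
Check: Re = ρVD/μ = 907·0.8729·0.149/0.309 = 381.8 < 2300, so the laminar assumption holds.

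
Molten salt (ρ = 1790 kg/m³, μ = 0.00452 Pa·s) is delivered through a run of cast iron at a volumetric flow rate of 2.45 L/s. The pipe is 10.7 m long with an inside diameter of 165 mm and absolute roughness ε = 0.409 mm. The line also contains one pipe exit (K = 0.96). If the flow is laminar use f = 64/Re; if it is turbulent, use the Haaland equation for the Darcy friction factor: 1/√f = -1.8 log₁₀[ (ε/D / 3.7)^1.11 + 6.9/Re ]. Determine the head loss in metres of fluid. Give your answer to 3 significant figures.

Q = 2.45 L/s = 2.45/1000 = 0.00245 m³/s.
Cross-sectional area A = πD²/4 = π(0.165)²/4 = 0.02138 m²; mean velocity V = Q/A = 0.00245/0.02138 = 0.1146 m/s.
Reynolds number Re = ρVD/μ = 1790 · 0.1146 · 0.165 / 0.00452 = 7487.
Re > 4000 → turbulent. Relative roughness ε/D = 0.000409/0.165 = 0.00248. Haaland: 1/√f = -1.8 log₁₀[(0.00248/3.7)^1.11 + 6.9/7487] = -1.8 log₁₀[0.0003 + 0.000922] = 5.244, so f = 0.03637.
Total minor-loss coefficient ΣK = 1·0.96 = 0.96.
ΔP = [f·L/D + ΣK]·(ρV²/2) = [0.03637·10.7/0.165 + 0.96]·(1790·0.1146²/2) = [2.359 + 0.96]·11.75 = 38.99 Pa.
Head loss h_f = ΔP/(ρg) = 38.99/(1790·9.81) = 0.00222 m.

h_f ≈ 0.00222 m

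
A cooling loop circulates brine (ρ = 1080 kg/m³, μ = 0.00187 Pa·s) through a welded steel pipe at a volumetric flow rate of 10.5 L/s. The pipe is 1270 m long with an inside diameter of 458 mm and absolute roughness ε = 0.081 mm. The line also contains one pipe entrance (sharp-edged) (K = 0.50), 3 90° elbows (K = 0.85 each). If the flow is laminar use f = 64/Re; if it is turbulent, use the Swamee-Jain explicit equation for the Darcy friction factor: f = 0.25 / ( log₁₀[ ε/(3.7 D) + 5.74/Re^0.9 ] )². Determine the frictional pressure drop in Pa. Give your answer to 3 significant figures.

ΔP ≈ 173 Pa

Q = 10.5 L/s = 10.5/1000 = 0.0105 m³/s.
Cross-sectional area A = πD²/4 = π(0.458)²/4 = 0.1647 m²; mean velocity V = Q/A = 0.0105/0.1647 = 0.06373 m/s.
Reynolds number Re = ρVD/μ = 1080 · 0.06373 · 0.458 / 0.00187 = 1.686e+04.
Re > 4000 → turbulent. Relative roughness ε/D = 8.1e-05/0.458 = 0.000177. Swamee-Jain: f = 0.25/(log₁₀[0.000177/3.7 + 5.74/1.686e+04^0.9])² = 0.25/(log₁₀[4.78e-05 + 0.000901])² = 0.25/(-3.023)² = 0.02736.
Total minor-loss coefficient ΣK = 1·0.5 + 3·0.85 = 3.05.
ΔP = [f·L/D + ΣK]·(ρV²/2) = [0.02736·1270/0.458 + 3.05]·(1080·0.06373²/2) = [75.87 + 3.05]·2.193 = 173.1 Pa.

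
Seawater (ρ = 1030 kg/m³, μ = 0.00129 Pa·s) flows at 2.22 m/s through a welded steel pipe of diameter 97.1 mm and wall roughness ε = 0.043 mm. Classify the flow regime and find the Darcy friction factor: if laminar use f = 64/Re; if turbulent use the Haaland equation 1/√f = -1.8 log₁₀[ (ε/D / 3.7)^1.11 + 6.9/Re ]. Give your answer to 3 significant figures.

Re = ρVD/μ = 1030·2.22·0.0971/0.00129 = 1.721e+05.
Re > 4000 → turbulent. ε/D = 4.3e-05/0.0971 = 0.000443; Haaland: 1/√f = -1.8 log₁₀[4.43e-05 + 4.01e-05] = 7.332, so f = 0.0186.

f ≈ 0.0186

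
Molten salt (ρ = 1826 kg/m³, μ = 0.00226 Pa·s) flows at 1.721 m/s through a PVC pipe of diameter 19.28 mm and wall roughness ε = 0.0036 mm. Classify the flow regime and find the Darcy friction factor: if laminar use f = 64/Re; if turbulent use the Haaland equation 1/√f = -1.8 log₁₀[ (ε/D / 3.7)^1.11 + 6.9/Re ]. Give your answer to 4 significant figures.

Re = ρVD/μ = 1826·1.721·0.01928/0.00226 = 2.681e+04.
Re > 4000 → turbulent. ε/D = 3.6e-06/0.01928 = 0.000187; Haaland: 1/√f = -1.8 log₁₀[1.7e-05 + 0.000257] = 6.411, so f = 0.02433.

f ≈ 0.02433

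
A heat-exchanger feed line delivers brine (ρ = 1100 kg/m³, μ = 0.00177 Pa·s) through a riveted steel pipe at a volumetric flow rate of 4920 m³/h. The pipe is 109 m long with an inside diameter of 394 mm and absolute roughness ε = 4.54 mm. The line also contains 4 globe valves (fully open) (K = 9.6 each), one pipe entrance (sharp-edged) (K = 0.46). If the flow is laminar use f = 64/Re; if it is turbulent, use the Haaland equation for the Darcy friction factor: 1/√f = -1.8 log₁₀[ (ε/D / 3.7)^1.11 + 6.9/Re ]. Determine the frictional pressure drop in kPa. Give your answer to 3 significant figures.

ΔP ≈ 3450 kPa

Q = 4920 m³/h = 4920/3600 = 1.367 m³/s.
Cross-sectional area A = πD²/4 = π(0.394)²/4 = 0.1219 m²; mean velocity V = Q/A = 1.367/0.1219 = 11.21 m/s.
Reynolds number Re = ρVD/μ = 1100 · 11.21 · 0.394 / 0.00177 = 2.745e+06.
Re > 4000 → turbulent. Relative roughness ε/D = 0.00454/0.394 = 0.0115. Haaland: 1/√f = -1.8 log₁₀[(0.0115/3.7)^1.11 + 6.9/2.745e+06] = -1.8 log₁₀[0.00165 + 2.51e-06] = 5.007, so f = 0.03989.
Total minor-loss coefficient ΣK = 4·9.6 + 1·0.46 = 38.9.
ΔP = [f·L/D + ΣK]·(ρV²/2) = [0.03989·109/0.394 + 38.9]·(1100·11.21²/2) = [11.03 + 38.9]·6.911e+04 = 3.448e+06 Pa.
ΔP = 3.448e+06 Pa = 3450 kPa.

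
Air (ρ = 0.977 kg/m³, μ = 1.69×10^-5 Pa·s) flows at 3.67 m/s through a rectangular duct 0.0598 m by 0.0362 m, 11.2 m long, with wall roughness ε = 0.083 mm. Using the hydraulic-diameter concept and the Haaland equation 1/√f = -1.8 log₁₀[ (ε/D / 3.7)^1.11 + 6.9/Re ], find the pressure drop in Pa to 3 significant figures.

Hydraulic diameter D_h = 4A/P = 4·(0.0598·0.0362)/(2·(0.0598+0.0362)) = 0.008659/0.192 = 0.0451 m.
Re = ρVD_h/μ = 0.977·3.67·0.0451/1.69e-05 = 9568.
ε/D_h = 8.3e-05/0.0451 = 0.00184; Haaland gives 1/√f = -1.8 log₁₀[0.000215+0.000721] = 5.451, so f = 0.03365.
ΔP = f(L/D_h)(ρV²/2) = 0.03365·11.2/0.0451·6.58 = 54.99 Pa.

ΔP ≈ 55.0 Pa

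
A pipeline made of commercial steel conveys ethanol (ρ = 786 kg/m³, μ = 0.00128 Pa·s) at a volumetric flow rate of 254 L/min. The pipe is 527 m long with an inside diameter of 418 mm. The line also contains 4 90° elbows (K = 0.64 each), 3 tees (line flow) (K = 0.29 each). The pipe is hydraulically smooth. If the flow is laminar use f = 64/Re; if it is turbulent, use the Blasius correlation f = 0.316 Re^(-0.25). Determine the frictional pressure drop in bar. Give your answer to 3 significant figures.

ΔP ≈ 1.71×10^-4 bar

Q = 254 L/min = 254/60000 = 0.004233 m³/s.
Cross-sectional area A = πD²/4 = π(0.418)²/4 = 0.1372 m²; mean velocity V = Q/A = 0.004233/0.1372 = 0.03085 m/s.
Reynolds number Re = ρVD/μ = 786 · 0.03085 · 0.418 / 0.00128 = 7918.
Re > 4000 → turbulent. Smooth-pipe (Blasius): f = 0.316 Re^(-0.25) = 0.316/(7918)^0.25 = 0.0335.
Total minor-loss coefficient ΣK = 4·0.64 + 3·0.29 = 3.43.
ΔP = [f·L/D + ΣK]·(ρV²/2) = [0.0335·527/0.418 + 3.43]·(786·0.03085²/2) = [42.23 + 3.43]·0.374 = 17.08 Pa.
ΔP = 17.08 Pa = 1.71×10^-4 bar.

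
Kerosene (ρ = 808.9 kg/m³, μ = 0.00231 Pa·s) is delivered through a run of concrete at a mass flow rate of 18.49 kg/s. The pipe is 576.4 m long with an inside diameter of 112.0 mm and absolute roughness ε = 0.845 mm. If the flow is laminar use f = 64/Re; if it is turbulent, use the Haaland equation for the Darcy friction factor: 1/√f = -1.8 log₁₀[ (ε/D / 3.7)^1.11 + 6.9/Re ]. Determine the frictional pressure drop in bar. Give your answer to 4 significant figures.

A = πD²/4 = π(0.112)²/4 = 0.009852 m²; mean velocity V = ṁ/(ρA) = 18.49/(808.9 · 0.009852) = 2.32 m/s.
Reynolds number Re = ρVD/μ = 808.9 · 2.32 · 0.112 / 0.00231 = 9.099e+04.
Re > 4000 → turbulent. Relative roughness ε/D = 0.000845/0.112 = 0.00754. Haaland: 1/√f = -1.8 log₁₀[(0.00754/3.7)^1.11 + 6.9/9.099e+04] = -1.8 log₁₀[0.00103 + 7.58e-05] = 5.32, so f = 0.03533.
Darcy-Weisbach: ΔP = f(L/D)(ρV²/2) = 0.03533·(576.4/0.112)·(808.9·2.32²/2) = 0.03533·5146·2177 = 3.959e+05 Pa.
ΔP = 3.959e+05 Pa = 3.959 bar.

ΔP ≈ 3.959 bar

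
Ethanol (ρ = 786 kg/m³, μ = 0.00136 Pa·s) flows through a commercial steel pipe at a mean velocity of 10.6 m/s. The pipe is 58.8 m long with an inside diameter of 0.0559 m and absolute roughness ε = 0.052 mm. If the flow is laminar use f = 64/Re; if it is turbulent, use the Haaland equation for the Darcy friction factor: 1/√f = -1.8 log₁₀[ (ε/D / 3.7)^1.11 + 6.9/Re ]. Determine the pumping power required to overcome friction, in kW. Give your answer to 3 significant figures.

Reynolds number Re = ρVD/μ = 786 · 10.6 · 0.0559 / 0.00136 = 3.425e+05.
Re > 4000 → turbulent. Relative roughness ε/D = 5.2e-05/0.0559 = 0.00093. Haaland: 1/√f = -1.8 log₁₀[(0.00093/3.7)^1.11 + 6.9/3.425e+05] = -1.8 log₁₀[0.000101 + 2.01e-05] = 7.05, so f = 0.02012.
Darcy-Weisbach: ΔP = f(L/D)(ρV²/2) = 0.02012·(58.8/0.0559)·(786·10.6²/2) = 0.02012·1052·4.416e+04 = 9.346e+05 Pa.
Q = V·A = 10.6·0.002454 = 0.02601 m³/s.
Pumping power P = QΔP = 0.02601·9.346e+05 = 24310 W = 24.3 kW.

P ≈ 24.3 kW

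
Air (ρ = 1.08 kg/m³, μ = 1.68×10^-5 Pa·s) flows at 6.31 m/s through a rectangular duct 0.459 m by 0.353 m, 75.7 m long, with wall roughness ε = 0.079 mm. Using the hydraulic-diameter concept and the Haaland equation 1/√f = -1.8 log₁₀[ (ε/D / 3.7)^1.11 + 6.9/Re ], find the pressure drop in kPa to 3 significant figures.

Hydraulic diameter D_h = 4A/P = 4·(0.459·0.353)/(2·(0.459+0.353)) = 0.6481/1.624 = 0.3991 m.
Re = ρVD_h/μ = 1.08·6.31·0.3991/1.68e-05 = 1.619e+05.
ε/D_h = 7.9e-05/0.3991 = 0.000198; Haaland gives 1/√f = -1.8 log₁₀[1.81e-05+4.26e-05] = 7.59, so f = 0.01736.
ΔP = f(L/D_h)(ρV²/2) = 0.01736·75.7/0.3991·21.5 = 70.8 Pa.
ΔP = 0.0708 kPa.

ΔP ≈ 0.0708 kPa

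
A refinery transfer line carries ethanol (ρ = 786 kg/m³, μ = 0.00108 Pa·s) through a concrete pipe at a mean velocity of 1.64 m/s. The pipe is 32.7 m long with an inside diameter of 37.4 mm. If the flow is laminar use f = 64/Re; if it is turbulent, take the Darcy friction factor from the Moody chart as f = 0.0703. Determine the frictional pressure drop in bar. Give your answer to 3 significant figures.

ΔP ≈ 0.650 bar

Reynolds number Re = ρVD/μ = 786 · 1.64 · 0.0374 / 0.00108 = 4.464e+04.
Re > 4000 → turbulent; use the Moody-chart value f = 0.0703.
Darcy-Weisbach: ΔP = f(L/D)(ρV²/2) = 0.0703·(32.7/0.0374)·(786·1.64²/2) = 0.0703·874.3·1057 = 6.497e+04 Pa.
ΔP = 6.497e+04 Pa = 0.650 bar.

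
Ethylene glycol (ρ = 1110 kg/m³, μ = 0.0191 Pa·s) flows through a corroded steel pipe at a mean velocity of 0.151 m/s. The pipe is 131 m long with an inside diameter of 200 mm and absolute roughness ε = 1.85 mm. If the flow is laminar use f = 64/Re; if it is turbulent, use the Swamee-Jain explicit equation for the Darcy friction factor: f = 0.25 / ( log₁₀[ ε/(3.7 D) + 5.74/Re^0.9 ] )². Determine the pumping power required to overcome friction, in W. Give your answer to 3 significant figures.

Reynolds number Re = ρVD/μ = 1110 · 0.151 · 0.2 / 0.0191 = 1755.
Re < 2300 → laminar flow, so f = 64/Re = 64/1755 = 0.03647 (the turbulent correlation is not needed).
Darcy-Weisbach: ΔP = f(L/D)(ρV²/2) = 0.03647·(131/0.2)·(1110·0.151²/2) = 0.03647·655·12.65 = 302.3 Pa.
Q = V·A = 0.151·0.03142 = 0.004744 m³/s.
Pumping power P = QΔP = 0.004744·302.3 = 1.434 W = 1.43 W.

P ≈ 1.43 W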